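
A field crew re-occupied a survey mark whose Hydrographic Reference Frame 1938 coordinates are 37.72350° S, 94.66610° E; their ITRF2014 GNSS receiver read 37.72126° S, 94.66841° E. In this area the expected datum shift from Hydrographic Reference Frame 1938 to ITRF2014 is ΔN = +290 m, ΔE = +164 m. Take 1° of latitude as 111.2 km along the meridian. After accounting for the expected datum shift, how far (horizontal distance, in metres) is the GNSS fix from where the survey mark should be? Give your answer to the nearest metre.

Observed coordinate differences: Δφ = +0.00224°, Δλ = +0.00231°.
Converting to metres (1° lat = 111200 m, cos φ = 0.790973): observed ΔN = 249.1 m, observed ΔE = 203.2 m.
Subtracting the expected shift leaves a residual of 249.1 − (290) = -40.9 m north and 203.2 − (164) = 39.2 m east.
Residual distance = √((-40.9)² + 39.2²) = 56.6 m.

57 m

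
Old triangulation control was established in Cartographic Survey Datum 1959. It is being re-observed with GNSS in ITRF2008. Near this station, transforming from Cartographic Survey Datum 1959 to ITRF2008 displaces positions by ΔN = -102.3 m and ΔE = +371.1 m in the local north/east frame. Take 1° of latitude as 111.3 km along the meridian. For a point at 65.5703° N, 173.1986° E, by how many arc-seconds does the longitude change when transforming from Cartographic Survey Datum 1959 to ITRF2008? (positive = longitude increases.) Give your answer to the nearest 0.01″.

Δλ = 29.02″

At latitude 65.5703°, cos φ = 0.413576.
1° of longitude at this latitude = 111.3 × cos φ = 46.03 km, so Δλ = 371.1 / 46031.1 = 0.0080619° = 29.023″.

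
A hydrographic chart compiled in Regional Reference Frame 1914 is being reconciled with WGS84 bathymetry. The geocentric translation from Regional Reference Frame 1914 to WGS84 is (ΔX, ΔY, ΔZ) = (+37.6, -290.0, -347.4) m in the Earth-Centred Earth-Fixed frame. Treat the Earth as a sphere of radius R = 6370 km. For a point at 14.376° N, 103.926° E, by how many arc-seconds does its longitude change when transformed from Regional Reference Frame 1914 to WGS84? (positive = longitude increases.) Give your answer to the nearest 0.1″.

sin φ = 0.248284, cos φ = 0.968687, sin λ = 0.970607, cos λ = -0.240669.
East component: ΔE = −sin λ·ΔX + cos λ·ΔY = −(0.970607)(37.6) + (-0.240669)(-290.0) = 33.30 m.
1° of latitude spans πR/180 = 111177 m; at latitude φ, 1° of longitude spans that × cos φ = 107696.2 m, so Δλ = 33.30 / 107696.2 × 3600 = 1.113″.

Δλ = 1.1″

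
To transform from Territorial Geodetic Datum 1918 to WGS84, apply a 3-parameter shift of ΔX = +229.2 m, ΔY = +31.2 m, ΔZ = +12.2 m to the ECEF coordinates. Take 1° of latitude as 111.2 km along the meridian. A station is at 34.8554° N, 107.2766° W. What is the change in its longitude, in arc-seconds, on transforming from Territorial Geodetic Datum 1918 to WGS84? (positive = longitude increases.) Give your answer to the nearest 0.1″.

sin φ = 0.571507, cos φ = 0.820597, sin λ = -0.954882, cos λ = -0.296985.
East component: ΔE = −sin λ·ΔX + cos λ·ΔY = −(-0.954882)(229.2) + (-0.296985)(31.2) = 209.59 m.
1° of latitude spans 111200 m; at latitude φ, 1° of longitude spans that × cos φ = 91250.4 m, so Δλ = 209.59 / 91250.4 × 3600 = 8.269″.

Δλ = 8.3″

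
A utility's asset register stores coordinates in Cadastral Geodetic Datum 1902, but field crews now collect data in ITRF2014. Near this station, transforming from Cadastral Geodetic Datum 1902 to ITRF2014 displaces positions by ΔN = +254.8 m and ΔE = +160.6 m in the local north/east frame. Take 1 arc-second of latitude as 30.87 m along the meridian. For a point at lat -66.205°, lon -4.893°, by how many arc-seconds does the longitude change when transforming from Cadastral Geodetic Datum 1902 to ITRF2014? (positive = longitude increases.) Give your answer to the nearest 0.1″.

Δλ = 12.9″

At latitude -66.205°, cos φ = 0.403465.
1″ of longitude at this latitude = 30.87 × cos φ = 12.4550 m, so Δλ = 160.6 / 12.4550 = 12.894″.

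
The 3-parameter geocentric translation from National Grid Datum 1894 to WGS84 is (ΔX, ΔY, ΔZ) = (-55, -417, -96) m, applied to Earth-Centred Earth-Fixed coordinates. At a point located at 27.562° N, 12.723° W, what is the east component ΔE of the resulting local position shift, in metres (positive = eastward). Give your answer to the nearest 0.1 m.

The local east axis at (φ, λ) is (−sin λ, cos λ, 0), so ΔE = −sin(-12.723°)·(-55) + cos(-12.723°)·(-417) = -418.87 m.

ΔE = -418.9 m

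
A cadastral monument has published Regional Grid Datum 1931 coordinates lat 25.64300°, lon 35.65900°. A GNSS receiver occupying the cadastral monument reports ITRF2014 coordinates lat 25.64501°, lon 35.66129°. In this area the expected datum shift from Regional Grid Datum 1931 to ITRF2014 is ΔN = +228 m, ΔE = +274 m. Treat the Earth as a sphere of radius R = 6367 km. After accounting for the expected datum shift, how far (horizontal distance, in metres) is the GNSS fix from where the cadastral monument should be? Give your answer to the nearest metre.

Observed coordinate differences: Δφ = +0.00201°, Δλ = +0.00229°.
Converting to metres (1° lat = 111125 m, cos φ = 0.901508): observed ΔN = 223.4 m, observed ΔE = 229.4 m.
Subtracting the expected shift leaves a residual of 223.4 − (228) = -4.6 m north and 229.4 − (274) = -44.6 m east.
Residual distance = √((-4.6)² + (-44.6)²) = 44.8 m.

45 m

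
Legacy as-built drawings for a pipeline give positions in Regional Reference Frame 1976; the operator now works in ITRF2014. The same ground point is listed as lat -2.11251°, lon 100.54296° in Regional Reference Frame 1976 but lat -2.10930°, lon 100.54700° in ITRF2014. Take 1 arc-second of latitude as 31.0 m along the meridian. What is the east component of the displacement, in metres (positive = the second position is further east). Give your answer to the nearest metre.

Δφ = -2.10930° − -2.11251° = +0.00321°; Δλ = 100.54700° − 100.54296° = +0.00404°.
1° of latitude = 3600 × 31.00 = 111600 m.
ΔN = Δφ × 111600 = 358.2 m; ΔE = Δλ × 111600 × cos(-2.11251°) = +0.00404 × 111600 × 0.999320 = 450.6 m.

ΔE = 451 m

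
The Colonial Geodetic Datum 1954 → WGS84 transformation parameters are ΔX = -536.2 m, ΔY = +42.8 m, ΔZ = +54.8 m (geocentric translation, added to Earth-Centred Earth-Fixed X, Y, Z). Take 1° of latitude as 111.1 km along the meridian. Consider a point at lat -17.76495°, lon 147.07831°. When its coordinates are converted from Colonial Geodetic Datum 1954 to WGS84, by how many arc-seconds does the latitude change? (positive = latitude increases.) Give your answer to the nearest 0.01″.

sin φ = -0.305113, cos φ = 0.952316, sin λ = 0.543492, cos λ = -0.839414.
North component: ΔN = −sin φ cos λ·ΔX − sin φ sin λ·ΔY + cos φ·ΔZ = −(-0.305113)(-0.839414)(-536.2) − (-0.305113)(0.543492)(42.8) + (0.952316)(54.8) = 196.61 m.
1° of latitude spans 111100 m, so Δφ = 196.61 / 111100 × 3600 = 6.371″.

Δφ = 6.37″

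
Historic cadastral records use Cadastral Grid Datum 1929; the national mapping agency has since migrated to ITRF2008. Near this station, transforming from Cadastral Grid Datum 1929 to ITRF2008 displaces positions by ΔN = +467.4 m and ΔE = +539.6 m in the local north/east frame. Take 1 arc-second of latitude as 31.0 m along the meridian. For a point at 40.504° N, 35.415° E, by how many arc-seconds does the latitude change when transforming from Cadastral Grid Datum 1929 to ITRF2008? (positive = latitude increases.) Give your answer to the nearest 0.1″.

Δφ = 15.1″

1″ of latitude = 31.00 m, so Δφ = 467.4 / 31.00 = 15.077″.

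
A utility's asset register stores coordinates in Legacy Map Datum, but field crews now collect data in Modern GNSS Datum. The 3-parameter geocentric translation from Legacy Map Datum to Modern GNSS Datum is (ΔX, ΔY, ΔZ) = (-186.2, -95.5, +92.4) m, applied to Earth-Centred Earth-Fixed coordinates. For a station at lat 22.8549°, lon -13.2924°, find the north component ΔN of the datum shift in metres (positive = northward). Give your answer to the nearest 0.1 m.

At φ = 22.8549°, λ = -13.2924°: sin φ = 0.388399, cos φ = 0.921491, sin λ = -0.229921, cos λ = 0.973209.
ΔN = −sin φ cos λ·ΔX − sin φ sin λ·ΔY + cos φ·ΔZ = −(0.388399)(0.973209)(-186.2) − (0.388399)(-0.229921)(-95.5) + (0.921491)(92.4) = 147.00 m.

ΔN = 147.0 m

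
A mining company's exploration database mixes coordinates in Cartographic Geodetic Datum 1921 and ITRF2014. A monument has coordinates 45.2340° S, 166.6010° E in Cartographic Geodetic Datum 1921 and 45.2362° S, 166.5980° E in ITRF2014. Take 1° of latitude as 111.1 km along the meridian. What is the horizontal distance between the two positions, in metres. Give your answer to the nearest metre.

339 m

Δφ = -45.2362° − -45.2340° = -0.0022°; Δλ = 166.5980° − 166.6010° = -0.0030°.
ΔN = Δφ × 111100 = -244.4 m; ΔE = Δλ × 111100 × cos(-45.2340°) = -0.0030 × 111100 × 0.704213 = -234.7 m.
Distance = √(ΔE² + ΔN²) = √((-234.7)² + (-244.4)²) = 338.9 m.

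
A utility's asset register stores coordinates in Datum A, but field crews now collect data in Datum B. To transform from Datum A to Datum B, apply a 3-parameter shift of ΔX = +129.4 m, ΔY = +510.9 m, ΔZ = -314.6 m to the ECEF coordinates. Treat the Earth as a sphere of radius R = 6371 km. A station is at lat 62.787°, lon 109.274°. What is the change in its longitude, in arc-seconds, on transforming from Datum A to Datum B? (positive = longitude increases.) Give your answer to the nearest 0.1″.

sin φ = 0.889313, cos φ = 0.457300, sin λ = 0.943951, cos λ = -0.330086.
East component: ΔE = −sin λ·ΔX + cos λ·ΔY = −(0.943951)(129.4) + (-0.330086)(510.9) = -290.79 m.
1° of latitude spans πR/180 = 111195 m; at latitude φ, 1° of longitude spans that × cos φ = 50849.4 m, so Δλ = -290.79 / 50849.4 × 3600 = -20.587″.

Δλ = -20.6″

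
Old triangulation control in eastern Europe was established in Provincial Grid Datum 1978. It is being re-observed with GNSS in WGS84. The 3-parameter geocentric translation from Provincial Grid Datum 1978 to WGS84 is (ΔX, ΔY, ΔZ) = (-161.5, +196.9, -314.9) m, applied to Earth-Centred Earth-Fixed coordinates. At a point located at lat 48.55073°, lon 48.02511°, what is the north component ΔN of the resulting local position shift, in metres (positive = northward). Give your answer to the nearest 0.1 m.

ΔN = -237.2 m

At φ = 48.55073°, λ = 48.02511°: sin φ = 0.749542, cos φ = 0.661957, sin λ = 0.743438, cos λ = 0.668805.
ΔN = −sin φ cos λ·ΔX − sin φ sin λ·ΔY + cos φ·ΔZ = −(0.749542)(0.668805)(-161.5) − (0.749542)(0.743438)(196.9) + (0.661957)(-314.9) = -237.21 m.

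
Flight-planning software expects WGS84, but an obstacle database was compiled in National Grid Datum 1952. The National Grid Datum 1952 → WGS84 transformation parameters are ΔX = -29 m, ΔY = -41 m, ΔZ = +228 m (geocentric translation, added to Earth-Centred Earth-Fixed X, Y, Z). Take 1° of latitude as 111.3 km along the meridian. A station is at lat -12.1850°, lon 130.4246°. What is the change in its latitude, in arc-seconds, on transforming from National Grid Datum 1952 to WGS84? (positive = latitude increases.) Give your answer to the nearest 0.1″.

sin φ = -0.211069, cos φ = 0.977471, sin λ = 0.761260, cos λ = -0.648447.
North component: ΔN = −sin φ cos λ·ΔX − sin φ sin λ·ΔY + cos φ·ΔZ = −(-0.211069)(-0.648447)(-29) − (-0.211069)(0.761260)(-41) + (0.977471)(228) = 220.24 m.
1° of latitude spans 111300 m, so Δφ = 220.24 / 111300 × 3600 = 7.124″.

Δφ = 7.1″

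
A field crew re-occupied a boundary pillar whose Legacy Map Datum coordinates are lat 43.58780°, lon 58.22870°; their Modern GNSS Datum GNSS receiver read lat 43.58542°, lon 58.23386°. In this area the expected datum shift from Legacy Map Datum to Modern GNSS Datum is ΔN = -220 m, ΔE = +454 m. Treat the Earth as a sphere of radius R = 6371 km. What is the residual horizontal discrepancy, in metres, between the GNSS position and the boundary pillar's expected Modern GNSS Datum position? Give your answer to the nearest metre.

Observed coordinate differences: Δφ = -0.00238°, Δλ = +0.00516°.
Converting to metres (1° lat = 111195 m, cos φ = 0.724319): observed ΔN = -264.6 m, observed ΔE = 415.6 m.
Subtracting the expected shift leaves a residual of -264.6 − (-220) = -44.6 m north and 415.6 − (454) = -38.4 m east.
Residual distance = √((-44.6)² + (-38.4)²) = 58.9 m.

59 m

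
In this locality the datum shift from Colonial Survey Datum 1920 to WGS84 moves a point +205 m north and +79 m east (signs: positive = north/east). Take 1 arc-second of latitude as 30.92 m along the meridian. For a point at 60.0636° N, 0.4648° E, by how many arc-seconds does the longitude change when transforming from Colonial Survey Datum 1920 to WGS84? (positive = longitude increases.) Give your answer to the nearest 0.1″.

At latitude 60.0636°, cos φ = 0.499038.
1″ of longitude at this latitude = 30.92 × cos φ = 15.4303 m, so Δλ = 79.0 / 15.4303 = 5.120″.

Δλ = 5.1″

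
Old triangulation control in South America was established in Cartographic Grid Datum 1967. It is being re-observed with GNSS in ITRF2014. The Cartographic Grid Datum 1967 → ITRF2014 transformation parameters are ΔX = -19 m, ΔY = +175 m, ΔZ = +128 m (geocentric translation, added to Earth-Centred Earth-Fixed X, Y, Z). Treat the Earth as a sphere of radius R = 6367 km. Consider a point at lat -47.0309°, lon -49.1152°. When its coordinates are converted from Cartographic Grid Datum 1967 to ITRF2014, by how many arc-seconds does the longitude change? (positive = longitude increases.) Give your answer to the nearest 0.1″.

sin φ = -0.731721, cos φ = 0.681604, sin λ = -0.756027, cos λ = 0.654540.
East component: ΔE = −sin λ·ΔX + cos λ·ΔY = −(-0.756027)(-19) + (0.654540)(175) = 100.18 m.
1° of latitude spans πR/180 = 111125 m; at latitude φ, 1° of longitude spans that × cos φ = 75743.3 m, so Δλ = 100.18 / 75743.3 × 3600 = 4.761″.

Δλ = 4.8″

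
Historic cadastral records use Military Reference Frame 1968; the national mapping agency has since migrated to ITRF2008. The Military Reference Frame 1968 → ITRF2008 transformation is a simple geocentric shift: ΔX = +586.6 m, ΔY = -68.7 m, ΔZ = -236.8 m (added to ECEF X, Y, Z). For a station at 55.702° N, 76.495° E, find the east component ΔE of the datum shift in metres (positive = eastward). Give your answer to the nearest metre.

ΔE = -586 m

At φ = 55.702°, λ = 76.495°: sin φ = 0.826118, cos φ = 0.563497, sin λ = 0.972350, cos λ = 0.233530.
ΔE = −sin λ·ΔX + cos λ·ΔY = −(0.972350)·(586.6) + (0.233530)·(-68.7) = -586.42 m.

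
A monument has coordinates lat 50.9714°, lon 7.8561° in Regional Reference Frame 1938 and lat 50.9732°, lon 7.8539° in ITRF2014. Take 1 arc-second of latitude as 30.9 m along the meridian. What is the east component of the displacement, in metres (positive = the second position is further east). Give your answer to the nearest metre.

Δφ = 50.9732° − 50.9714° = +0.0018°; Δλ = 7.8539° − 7.8561° = -0.0022°.
1° of latitude = 3600 × 30.90 = 111240 m.
ΔN = Δφ × 111240 = 200.2 m; ΔE = Δλ × 111240 × cos(50.9714°) = -0.0022 × 111240 × 0.629708 = -154.1 m.

ΔE = -154 m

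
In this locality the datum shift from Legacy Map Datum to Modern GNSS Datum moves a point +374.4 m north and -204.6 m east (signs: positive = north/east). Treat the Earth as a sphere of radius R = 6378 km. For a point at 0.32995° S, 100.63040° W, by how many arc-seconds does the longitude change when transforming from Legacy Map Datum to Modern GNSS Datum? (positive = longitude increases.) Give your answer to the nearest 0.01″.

At latitude -0.32995°, cos φ = 0.999983.
One radian of longitude at latitude φ spans R cos φ, so Δλ = ΔE / (R cos φ) = -204.6 / (6378000 × 0.999983) = -3.2080e-05 rad = -6.617″.

Δλ = -6.62″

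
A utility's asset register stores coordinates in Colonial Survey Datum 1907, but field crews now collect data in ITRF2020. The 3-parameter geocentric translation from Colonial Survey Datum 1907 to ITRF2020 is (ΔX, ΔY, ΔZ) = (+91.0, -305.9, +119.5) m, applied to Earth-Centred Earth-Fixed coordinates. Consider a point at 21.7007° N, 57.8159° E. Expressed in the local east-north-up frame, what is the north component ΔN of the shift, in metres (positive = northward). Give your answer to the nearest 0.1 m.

ΔN = 188.8 m

The local north axis is (−sin φ cos λ, −sin φ sin λ, cos φ), giving ΔN = -17.922 + 95.729 + 111.031 = 188.84 m.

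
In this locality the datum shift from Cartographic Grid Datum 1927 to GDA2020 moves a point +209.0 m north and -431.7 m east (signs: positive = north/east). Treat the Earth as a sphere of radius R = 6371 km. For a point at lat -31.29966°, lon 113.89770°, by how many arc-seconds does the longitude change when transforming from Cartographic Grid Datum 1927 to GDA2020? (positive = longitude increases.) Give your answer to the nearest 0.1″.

At latitude -31.29966°, cos φ = 0.854462.
One radian of longitude at latitude φ spans R cos φ, so Δλ = ΔE / (R cos φ) = -431.7 / (6371000 × 0.854462) = -7.9302e-05 rad = -16.357″.

Δλ = -16.4″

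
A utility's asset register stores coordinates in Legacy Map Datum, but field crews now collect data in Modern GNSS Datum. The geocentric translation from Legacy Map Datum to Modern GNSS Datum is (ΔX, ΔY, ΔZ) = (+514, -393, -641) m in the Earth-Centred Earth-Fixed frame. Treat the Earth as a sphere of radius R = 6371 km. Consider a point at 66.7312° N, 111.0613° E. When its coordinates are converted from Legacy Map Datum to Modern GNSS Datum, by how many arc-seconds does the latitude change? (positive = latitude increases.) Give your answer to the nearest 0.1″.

sin φ = 0.918662, cos φ = 0.395045, sin λ = 0.933196, cos λ = -0.359367.
North component: ΔN = −sin φ cos λ·ΔX − sin φ sin λ·ΔY + cos φ·ΔZ = −(0.918662)(-0.359367)(514) − (0.918662)(0.933196)(-393) + (0.395045)(-641) = 253.38 m.
1° of latitude spans πR/180 = 111195 m, so Δφ = 253.38 / 111195 × 3600 = 8.203″.

Δφ = 8.2″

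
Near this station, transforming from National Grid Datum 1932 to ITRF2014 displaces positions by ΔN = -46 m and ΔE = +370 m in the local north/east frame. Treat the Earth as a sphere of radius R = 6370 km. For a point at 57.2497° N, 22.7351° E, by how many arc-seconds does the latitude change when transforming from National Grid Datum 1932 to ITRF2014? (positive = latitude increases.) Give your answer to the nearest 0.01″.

On a sphere of radius R, 1 rad of latitude = R, so Δφ = ΔN / R = -46.0 / 6370000 = -7.2214e-06 rad = -1.490″.

Δφ = -1.49″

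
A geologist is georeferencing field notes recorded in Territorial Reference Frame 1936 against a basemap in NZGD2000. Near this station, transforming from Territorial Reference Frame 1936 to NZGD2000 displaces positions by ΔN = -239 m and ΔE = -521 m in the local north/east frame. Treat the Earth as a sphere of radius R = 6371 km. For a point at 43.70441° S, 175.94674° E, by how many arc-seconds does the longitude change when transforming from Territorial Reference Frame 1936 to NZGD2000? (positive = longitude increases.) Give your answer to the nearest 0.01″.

At latitude -43.70441°, cos φ = 0.722914.
One radian of longitude at latitude φ spans R cos φ, so Δλ = ΔE / (R cos φ) = -521.0 / (6371000 × 0.722914) = -1.1312e-04 rad = -23.333″.

Δλ = -23.33″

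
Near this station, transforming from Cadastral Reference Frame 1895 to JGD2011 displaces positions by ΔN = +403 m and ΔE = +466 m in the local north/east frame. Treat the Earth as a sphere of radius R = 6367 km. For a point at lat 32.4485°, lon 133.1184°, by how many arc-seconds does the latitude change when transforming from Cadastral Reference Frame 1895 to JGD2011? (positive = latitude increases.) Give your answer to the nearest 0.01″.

Δφ = 13.06″

On a sphere of radius R, 1 rad of latitude = R, so Δφ = ΔN / R = 403.0 / 6367000 = 6.3295e-05 rad = 13.056″.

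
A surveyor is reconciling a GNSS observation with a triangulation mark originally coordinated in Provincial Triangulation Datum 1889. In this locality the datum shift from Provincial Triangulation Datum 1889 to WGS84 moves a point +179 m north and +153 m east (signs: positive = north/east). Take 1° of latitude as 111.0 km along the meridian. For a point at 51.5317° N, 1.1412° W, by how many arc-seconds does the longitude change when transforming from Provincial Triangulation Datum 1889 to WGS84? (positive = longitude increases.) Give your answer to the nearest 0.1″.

At latitude 51.5317°, cos φ = 0.622082.
1° of longitude at this latitude = 111.0 × cos φ = 69.05 km, so Δλ = 153.0 / 69051.1 = 0.0022158° = 7.977″.

Δλ = 8.0″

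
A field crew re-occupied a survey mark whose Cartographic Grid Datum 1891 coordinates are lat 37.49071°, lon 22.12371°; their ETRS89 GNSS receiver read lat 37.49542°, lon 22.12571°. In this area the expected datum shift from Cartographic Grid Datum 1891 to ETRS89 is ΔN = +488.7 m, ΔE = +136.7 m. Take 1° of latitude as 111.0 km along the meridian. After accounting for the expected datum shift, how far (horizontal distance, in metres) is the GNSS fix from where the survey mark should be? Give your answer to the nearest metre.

52 m

Observed coordinate differences: Δφ = +0.00471°, Δλ = +0.00200°.
Converting to metres (1° lat = 111000 m, cos φ = 0.793452): observed ΔN = 522.8 m, observed ΔE = 176.1 m.
Subtracting the expected shift leaves a residual of 522.8 − (488.7) = 34.1 m north and 176.1 − (136.7) = 39.4 m east.
Residual distance = √(34.1² + 39.4²) = 52.1 m.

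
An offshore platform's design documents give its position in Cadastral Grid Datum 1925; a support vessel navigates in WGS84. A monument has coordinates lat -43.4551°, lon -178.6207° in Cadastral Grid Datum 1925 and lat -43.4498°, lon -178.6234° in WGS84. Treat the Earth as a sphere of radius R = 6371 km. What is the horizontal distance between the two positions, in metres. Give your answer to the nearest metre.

Δφ = -43.4498° − -43.4551° = +0.0053°; Δλ = -178.6234° − -178.6207° = -0.0027°.
1° along a meridian = πR/180 = 111195 m.
ΔN = Δφ × 111195 = 589.3 m; ΔE = Δλ × 111195 × cos(-43.4551°) = -0.0027 × 111195 × 0.725914 = -217.9 m.
Distance = √(ΔE² + ΔN²) = √((-217.9)² + 589.3²) = 628.3 m.

628 m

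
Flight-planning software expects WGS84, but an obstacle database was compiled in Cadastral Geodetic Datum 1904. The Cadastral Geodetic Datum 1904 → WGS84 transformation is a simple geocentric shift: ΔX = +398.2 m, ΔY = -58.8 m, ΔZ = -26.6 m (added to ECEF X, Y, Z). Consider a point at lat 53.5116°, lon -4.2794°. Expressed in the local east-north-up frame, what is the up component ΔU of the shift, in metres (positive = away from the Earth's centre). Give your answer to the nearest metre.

ΔU = 217 m

The local up (radial) axis is (cos φ cos λ, cos φ sin λ, sin φ), giving ΔU = 236.133 + 2.609 − 21.386 = 217.36 m.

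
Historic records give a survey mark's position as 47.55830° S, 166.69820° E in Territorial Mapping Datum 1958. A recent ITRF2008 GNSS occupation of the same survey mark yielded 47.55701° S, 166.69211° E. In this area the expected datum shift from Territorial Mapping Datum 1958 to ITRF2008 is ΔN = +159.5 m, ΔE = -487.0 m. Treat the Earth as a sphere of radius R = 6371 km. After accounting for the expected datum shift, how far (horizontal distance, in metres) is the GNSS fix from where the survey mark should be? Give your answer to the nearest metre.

34 m

Observed coordinate differences: Δφ = +0.00129°, Δλ = -0.00609°.
Converting to metres (1° lat = 111195 m, cos φ = 0.674840): observed ΔN = 143.4 m, observed ΔE = -457.0 m.
Subtracting the expected shift leaves a residual of 143.4 − (159.5) = -16.1 m north and -457.0 − (-487.0) = 30.0 m east.
Residual distance = √((-16.1)² + 30.0²) = 34.0 m.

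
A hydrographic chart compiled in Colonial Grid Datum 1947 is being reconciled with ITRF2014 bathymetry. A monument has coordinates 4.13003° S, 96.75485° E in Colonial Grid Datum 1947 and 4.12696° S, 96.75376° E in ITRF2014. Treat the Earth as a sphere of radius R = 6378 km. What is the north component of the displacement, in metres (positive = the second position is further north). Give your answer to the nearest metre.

ΔN = 342 m

Δφ = -4.12696° − -4.13003° = +0.00307°; Δλ = 96.75376° − 96.75485° = -0.00109°.
1° along a meridian = πR/180 = 111317 m.
ΔN = Δφ × 111317 = 341.7 m; ΔE = Δλ × 111317 × cos(-4.13003°) = -0.00109 × 111317 × 0.997403 = -121.0 m.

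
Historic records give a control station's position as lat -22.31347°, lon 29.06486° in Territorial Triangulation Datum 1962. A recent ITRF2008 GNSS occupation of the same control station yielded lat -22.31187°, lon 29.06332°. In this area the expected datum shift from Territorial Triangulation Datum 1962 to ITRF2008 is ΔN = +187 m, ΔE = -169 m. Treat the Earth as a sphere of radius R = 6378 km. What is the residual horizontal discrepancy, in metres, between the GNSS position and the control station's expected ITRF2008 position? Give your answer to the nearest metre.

14 m

Observed coordinate differences: Δφ = +0.00160°, Δλ = -0.00154°.
Converting to metres (1° lat = 111317 m, cos φ = 0.925120): observed ΔN = 178.1 m, observed ΔE = -158.6 m.
Subtracting the expected shift leaves a residual of 178.1 − (187) = -8.9 m north and -158.6 − (-169) = 10.4 m east.
Residual distance = √((-8.9)² + 10.4²) = 13.7 m.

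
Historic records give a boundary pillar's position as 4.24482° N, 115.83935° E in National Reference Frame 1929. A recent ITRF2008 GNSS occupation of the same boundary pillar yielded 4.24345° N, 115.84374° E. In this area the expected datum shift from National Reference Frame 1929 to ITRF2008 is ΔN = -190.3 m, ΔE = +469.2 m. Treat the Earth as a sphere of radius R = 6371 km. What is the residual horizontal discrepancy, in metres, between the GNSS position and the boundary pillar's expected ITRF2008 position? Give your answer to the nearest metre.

Observed coordinate differences: Δφ = -0.00137°, Δλ = +0.00439°.
Converting to metres (1° lat = 111195 m, cos φ = 0.997257): observed ΔN = -152.3 m, observed ΔE = 486.8 m.
Subtracting the expected shift leaves a residual of -152.3 − (-190.3) = 38.0 m north and 486.8 − (469.2) = 17.6 m east.
Residual distance = √(38.0² + 17.6²) = 41.8 m.

42 m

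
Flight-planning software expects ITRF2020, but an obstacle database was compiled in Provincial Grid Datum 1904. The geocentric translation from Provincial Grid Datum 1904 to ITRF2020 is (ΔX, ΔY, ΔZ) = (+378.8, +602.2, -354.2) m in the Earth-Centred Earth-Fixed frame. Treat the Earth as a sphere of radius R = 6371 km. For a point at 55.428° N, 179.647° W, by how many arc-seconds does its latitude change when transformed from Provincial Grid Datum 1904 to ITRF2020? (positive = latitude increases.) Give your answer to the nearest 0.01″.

sin φ = 0.823414, cos φ = 0.567441, sin λ = -0.006161, cos λ = -0.999981.
North component: ΔN = −sin φ cos λ·ΔX − sin φ sin λ·ΔY + cos φ·ΔZ = −(0.823414)(-0.999981)(378.8) − (0.823414)(-0.006161)(602.2) + (0.567441)(-354.2) = 113.97 m.
1° of latitude spans πR/180 = 111195 m, so Δφ = 113.97 / 111195 × 3600 = 3.690″.

Δφ = 3.69″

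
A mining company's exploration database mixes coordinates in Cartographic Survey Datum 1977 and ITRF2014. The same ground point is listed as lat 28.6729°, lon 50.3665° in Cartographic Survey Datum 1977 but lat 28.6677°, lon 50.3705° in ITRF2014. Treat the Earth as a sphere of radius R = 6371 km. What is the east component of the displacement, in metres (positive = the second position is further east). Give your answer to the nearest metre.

Δφ = 28.6677° − 28.6729° = -0.0052°; Δλ = 50.3705° − 50.3665° = +0.0040°.
1° along a meridian = πR/180 = 111195 m.
ΔN = Δφ × 111195 = -578.2 m; ΔE = Δλ × 111195 × cos(28.6729°) = +0.0040 × 111195 × 0.877373 = 390.2 m.

ΔE = 390 m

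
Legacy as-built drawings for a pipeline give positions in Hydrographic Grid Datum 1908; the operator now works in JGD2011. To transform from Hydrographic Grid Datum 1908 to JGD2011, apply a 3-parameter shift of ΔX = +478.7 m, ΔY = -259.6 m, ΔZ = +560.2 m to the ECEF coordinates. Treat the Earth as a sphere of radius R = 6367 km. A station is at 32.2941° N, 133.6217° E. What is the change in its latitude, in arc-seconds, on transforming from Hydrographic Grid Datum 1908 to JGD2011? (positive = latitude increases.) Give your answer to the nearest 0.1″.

Δφ = 24.3″

sin φ = 0.534265, cos φ = 0.845317, sin λ = 0.723911, cos λ = -0.689894.
North component: ΔN = −sin φ cos λ·ΔX − sin φ sin λ·ΔY + cos φ·ΔZ = −(0.534265)(-0.689894)(478.7) − (0.534265)(0.723911)(-259.6) + (0.845317)(560.2) = 750.39 m.
1° of latitude spans πR/180 = 111125 m, so Δφ = 750.39 / 111125 × 3600 = 24.310″.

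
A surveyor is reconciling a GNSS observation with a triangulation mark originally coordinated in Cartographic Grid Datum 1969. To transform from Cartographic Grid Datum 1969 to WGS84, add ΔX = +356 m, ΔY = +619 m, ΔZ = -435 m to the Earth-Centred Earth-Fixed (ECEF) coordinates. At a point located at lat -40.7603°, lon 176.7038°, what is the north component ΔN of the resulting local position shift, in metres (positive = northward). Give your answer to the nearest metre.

ΔN = -538 m

At φ = -40.7603°, λ = 176.7038°: sin φ = -0.652896, cos φ = 0.757448, sin λ = 0.057498, cos λ = -0.998346.
ΔN = −sin φ cos λ·ΔX − sin φ sin λ·ΔY + cos φ·ΔZ = −(-0.652896)(-0.998346)(356) − (-0.652896)(0.057498)(619) + (0.757448)(-435) = -538.30 m.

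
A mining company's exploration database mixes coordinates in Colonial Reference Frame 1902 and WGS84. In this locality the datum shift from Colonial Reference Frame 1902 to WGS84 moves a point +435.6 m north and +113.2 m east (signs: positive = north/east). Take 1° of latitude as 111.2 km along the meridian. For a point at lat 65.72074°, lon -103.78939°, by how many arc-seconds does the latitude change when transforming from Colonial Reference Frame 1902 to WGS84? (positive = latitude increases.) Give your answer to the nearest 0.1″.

1° of latitude = 111.2 km, so Δφ = 435.6 / 111200 = 0.0039173° = 14.102″.

Δφ = 14.1″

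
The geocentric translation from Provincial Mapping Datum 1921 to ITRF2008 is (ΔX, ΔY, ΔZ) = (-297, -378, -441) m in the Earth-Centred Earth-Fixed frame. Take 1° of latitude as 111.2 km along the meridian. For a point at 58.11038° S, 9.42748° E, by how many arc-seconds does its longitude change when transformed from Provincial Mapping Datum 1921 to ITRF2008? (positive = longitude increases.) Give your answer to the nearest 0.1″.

Δλ = -19.9″

sin φ = -0.849067, cos φ = 0.528285, sin λ = 0.163799, cos λ = 0.986494.
East component: ΔE = −sin λ·ΔX + cos λ·ΔY = −(0.163799)(-297) + (0.986494)(-378) = -324.25 m.
1° of latitude spans 111200 m; at latitude φ, 1° of longitude spans that × cos φ = 58745.2 m, so Δλ = -324.25 / 58745.2 × 3600 = -19.870″.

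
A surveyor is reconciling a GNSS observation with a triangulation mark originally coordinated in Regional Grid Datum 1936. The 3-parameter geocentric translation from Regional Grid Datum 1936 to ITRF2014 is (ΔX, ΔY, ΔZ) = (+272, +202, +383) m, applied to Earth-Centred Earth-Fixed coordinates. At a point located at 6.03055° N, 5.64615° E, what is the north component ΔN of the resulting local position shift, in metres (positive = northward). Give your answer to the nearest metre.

ΔN = 350 m

The local north axis is (−sin φ cos λ, −sin φ sin λ, cos φ), giving ΔN = -28.437 − 2.088 + 380.880 = 350.36 m.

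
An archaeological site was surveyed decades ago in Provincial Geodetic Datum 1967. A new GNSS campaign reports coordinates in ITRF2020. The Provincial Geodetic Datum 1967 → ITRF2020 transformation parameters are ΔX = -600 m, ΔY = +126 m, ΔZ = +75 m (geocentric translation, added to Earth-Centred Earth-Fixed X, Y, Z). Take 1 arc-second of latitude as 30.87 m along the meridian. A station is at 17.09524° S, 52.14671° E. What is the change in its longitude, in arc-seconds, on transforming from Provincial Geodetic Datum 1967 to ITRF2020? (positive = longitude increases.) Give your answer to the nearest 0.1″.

Δλ = 18.7″

sin φ = -0.293961, cos φ = 0.955817, sin λ = 0.789585, cos λ = 0.613642.
East component: ΔE = −sin λ·ΔX + cos λ·ΔY = −(0.789585)(-600) + (0.613642)(126) = 551.07 m.
1° of latitude spans 3600 × 30.87 = 111132 m; at latitude φ, 1° of longitude spans that × cos φ = 106221.9 m, so Δλ = 551.07 / 106221.9 × 3600 = 18.676″.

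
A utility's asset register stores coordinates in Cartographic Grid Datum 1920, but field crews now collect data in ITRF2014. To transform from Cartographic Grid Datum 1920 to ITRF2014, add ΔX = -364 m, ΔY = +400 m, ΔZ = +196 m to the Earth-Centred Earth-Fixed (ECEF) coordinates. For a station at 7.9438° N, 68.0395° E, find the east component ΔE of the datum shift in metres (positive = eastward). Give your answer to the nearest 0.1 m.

The local east axis at (φ, λ) is (−sin λ, cos λ, 0), so ΔE = −sin(68.0395°)·(-364) + cos(68.0395°)·400 = 487.18 m.

ΔE = 487.2 m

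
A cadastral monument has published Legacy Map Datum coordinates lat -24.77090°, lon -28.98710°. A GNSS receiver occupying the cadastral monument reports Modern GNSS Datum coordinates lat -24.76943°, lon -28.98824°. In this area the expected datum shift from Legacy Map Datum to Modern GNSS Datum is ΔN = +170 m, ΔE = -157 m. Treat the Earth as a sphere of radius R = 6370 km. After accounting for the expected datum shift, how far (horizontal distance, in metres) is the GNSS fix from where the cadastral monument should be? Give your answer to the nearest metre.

42 m

Observed coordinate differences: Δφ = +0.00147°, Δλ = -0.00114°.
Converting to metres (1° lat = 111177 m, cos φ = 0.907990): observed ΔN = 163.4 m, observed ΔE = -115.1 m.
Subtracting the expected shift leaves a residual of 163.4 − (170) = -6.6 m north and -115.1 − (-157) = 41.9 m east.
Residual distance = √((-6.6)² + 41.9²) = 42.4 m.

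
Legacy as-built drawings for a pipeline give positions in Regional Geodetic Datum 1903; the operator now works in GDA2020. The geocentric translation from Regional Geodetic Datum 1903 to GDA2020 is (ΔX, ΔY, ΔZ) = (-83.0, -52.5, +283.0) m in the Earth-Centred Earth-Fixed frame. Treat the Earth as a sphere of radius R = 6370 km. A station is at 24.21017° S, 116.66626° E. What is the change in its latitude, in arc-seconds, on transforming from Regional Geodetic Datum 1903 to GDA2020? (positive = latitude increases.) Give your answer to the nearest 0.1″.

sin φ = -0.410085, cos φ = 0.912047, sin λ = 0.893636, cos λ = -0.448793.
North component: ΔN = −sin φ cos λ·ΔX − sin φ sin λ·ΔY + cos φ·ΔZ = −(-0.410085)(-0.448793)(-83.0) − (-0.410085)(0.893636)(-52.5) + (0.912047)(283.0) = 254.15 m.
1° of latitude spans πR/180 = 111177 m, so Δφ = 254.15 / 111177 × 3600 = 8.229″.

Δφ = 8.2″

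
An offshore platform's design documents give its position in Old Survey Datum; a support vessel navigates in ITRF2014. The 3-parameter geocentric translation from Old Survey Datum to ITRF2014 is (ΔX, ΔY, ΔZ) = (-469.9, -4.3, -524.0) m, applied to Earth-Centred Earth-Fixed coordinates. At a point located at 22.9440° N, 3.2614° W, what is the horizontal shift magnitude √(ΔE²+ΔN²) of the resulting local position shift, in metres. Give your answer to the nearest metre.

301 m

The local east axis at (φ, λ) is (−sin λ, cos λ, 0), so ΔE = −sin(-3.2614°)·(-469.9) + cos(-3.2614°)·(-4.3) = -31.03 m.
The local north axis is (−sin φ cos λ, −sin φ sin λ, cos φ), giving ΔN = 182.885 − 0.095 − 482.544 = -299.75 m.
Horizontal magnitude = √(ΔE² + ΔN²) = √((-31.03)² + (-299.75)²) = 301.36 m.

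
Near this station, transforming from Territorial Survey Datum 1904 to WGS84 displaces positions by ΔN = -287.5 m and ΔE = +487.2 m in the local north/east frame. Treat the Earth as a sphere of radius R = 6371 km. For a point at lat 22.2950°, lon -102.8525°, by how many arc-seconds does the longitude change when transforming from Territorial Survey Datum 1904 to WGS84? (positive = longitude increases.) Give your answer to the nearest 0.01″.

At latitude 22.2950°, cos φ = 0.925243.
One radian of longitude at latitude φ spans R cos φ, so Δλ = ΔE / (R cos φ) = 487.2 / (6371000 × 0.925243) = 8.2650e-05 rad = 17.048″.

Δλ = 17.05″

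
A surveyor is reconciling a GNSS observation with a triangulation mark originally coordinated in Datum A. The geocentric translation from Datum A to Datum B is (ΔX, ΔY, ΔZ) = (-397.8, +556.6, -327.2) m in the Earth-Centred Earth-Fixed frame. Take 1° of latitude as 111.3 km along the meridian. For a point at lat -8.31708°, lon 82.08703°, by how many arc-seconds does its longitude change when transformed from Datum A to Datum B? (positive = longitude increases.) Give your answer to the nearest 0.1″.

sin φ = -0.144651, cos φ = 0.989483, sin λ = 0.990478, cos λ = 0.137669.
East component: ΔE = −sin λ·ΔX + cos λ·ΔY = −(0.990478)(-397.8) + (0.137669)(556.6) = 470.64 m.
1° of latitude spans 111300 m; at latitude φ, 1° of longitude spans that × cos φ = 110129.4 m, so Δλ = 470.64 / 110129.4 × 3600 = 15.385″.

Δλ = 15.4″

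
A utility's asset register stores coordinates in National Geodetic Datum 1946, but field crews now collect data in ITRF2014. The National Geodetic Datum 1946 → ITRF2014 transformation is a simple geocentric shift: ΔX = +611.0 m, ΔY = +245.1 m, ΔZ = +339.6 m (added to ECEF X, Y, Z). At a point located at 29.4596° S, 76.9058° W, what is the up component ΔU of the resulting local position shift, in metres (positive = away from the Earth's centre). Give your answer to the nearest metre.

ΔU = -254 m

At φ = -29.4596°, λ = -76.9058°: sin φ = -0.491810, cos φ = 0.870703, sin λ = -0.973999, cos λ = 0.226553.
ΔU = cos φ cos λ·ΔX + cos φ sin λ·ΔY + sin φ·ΔZ = (0.870703)(0.226553)(611.0) + (0.870703)(-0.973999)(245.1) + (-0.491810)(339.6) = -254.35 m.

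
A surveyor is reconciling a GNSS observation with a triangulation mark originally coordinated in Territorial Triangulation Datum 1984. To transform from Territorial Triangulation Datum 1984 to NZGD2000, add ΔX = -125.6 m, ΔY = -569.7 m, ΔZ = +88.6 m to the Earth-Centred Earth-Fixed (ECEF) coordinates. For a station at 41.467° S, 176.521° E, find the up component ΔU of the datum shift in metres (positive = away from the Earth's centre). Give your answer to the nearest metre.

The local up (radial) axis is (cos φ cos λ, cos φ sin λ, sin φ), giving ΔU = 93.943 − 25.905 − 58.670 = 9.37 m.

ΔU = 9 m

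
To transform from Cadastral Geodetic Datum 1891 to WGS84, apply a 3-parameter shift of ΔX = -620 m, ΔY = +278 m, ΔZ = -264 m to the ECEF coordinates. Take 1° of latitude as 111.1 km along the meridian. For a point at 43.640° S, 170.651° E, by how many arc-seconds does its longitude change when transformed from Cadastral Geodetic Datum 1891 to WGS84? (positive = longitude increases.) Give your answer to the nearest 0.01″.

Δλ = -7.77″

sin φ = -0.690125, cos φ = 0.723690, sin λ = 0.162448, cos λ = -0.986717.
East component: ΔE = −sin λ·ΔX + cos λ·ΔY = −(0.162448)(-620) + (-0.986717)(278) = -173.59 m.
1° of latitude spans 111100 m; at latitude φ, 1° of longitude spans that × cos φ = 80402.0 m, so Δλ = -173.59 / 80402.0 × 3600 = -7.772″.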